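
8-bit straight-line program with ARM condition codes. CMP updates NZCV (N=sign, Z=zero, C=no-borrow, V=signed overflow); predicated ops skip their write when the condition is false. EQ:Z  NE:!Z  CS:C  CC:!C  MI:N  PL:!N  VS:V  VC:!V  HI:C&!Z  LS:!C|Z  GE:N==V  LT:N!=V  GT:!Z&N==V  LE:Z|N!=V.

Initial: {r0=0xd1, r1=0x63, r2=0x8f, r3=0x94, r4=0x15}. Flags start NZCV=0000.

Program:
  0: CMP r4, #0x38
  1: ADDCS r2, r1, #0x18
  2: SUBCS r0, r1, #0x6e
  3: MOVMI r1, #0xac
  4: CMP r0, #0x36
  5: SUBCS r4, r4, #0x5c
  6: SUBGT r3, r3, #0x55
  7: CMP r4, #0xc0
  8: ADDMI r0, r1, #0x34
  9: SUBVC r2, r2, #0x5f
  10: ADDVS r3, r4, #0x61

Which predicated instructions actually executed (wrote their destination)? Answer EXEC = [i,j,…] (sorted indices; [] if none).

EXEC = [3,5,8,9]

0: ✓ CMP  NZCV=1000
1: · ADDCS
2: · SUBCS
3: ✓ MOVMI  r1←0xac
4: ✓ CMP  NZCV=1010
5: ✓ SUBCS  r4←0xb9
6: · SUBGT
7: ✓ CMP  NZCV=1000
8: ✓ ADDMI  r0←0xe0
9: ✓ SUBVC  r2←0x30
10: · ADDVS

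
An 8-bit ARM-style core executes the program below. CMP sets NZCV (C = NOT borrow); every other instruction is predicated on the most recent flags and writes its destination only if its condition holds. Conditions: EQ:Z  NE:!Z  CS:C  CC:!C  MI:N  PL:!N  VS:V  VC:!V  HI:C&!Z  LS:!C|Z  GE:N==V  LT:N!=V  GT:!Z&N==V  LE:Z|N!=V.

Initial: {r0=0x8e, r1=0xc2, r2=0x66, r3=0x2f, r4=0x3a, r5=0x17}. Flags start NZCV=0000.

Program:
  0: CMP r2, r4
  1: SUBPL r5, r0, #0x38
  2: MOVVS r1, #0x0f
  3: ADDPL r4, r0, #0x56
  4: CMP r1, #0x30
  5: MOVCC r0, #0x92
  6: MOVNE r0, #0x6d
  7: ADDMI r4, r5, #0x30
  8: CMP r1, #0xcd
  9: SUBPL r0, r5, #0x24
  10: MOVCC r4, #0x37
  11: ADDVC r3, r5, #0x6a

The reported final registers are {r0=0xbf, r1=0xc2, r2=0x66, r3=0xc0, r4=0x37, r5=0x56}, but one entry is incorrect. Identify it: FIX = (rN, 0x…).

FIX = (r0, 0x6d)

[0] flags=0010 → (cmp)
[1] flags=0010 PL?T → r5=0x56
[2] flags=0010 VS?F → skip
[3] flags=0010 PL?T → r4=0xe4
[4] flags=1010 → (cmp)
[5] flags=1010 CC?F → skip
[6] flags=1010 NE?T → r0=0x6d
[7] flags=1010 MI?T → r4=0x86
[8] flags=1000 → (cmp)
[9] flags=1000 PL?F → skip
[10] flags=1000 CC?T → r4=0x37
[11] flags=1000 VC?T → r3=0xc0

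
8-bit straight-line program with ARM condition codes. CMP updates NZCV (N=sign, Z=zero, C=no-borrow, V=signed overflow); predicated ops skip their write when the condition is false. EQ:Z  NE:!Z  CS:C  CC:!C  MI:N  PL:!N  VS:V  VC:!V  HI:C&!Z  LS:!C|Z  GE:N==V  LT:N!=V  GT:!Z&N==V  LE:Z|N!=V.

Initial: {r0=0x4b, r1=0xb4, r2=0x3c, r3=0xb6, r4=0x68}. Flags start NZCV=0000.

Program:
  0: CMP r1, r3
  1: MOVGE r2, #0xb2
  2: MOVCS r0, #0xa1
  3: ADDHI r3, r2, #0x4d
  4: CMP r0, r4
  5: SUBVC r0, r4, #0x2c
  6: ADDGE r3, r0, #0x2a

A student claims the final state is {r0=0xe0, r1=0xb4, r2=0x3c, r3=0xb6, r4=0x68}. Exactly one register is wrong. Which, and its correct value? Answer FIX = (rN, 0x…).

FIX = (r0, 0x3c)

[0] flags=1000 → (cmp)
[1] flags=1000 GE?F → skip
[2] flags=1000 CS?F → skip
[3] flags=1000 HI?F → skip
[4] flags=1000 → (cmp)
[5] flags=1000 VC?T → r0=0x3c
[6] flags=1000 GE?F → skip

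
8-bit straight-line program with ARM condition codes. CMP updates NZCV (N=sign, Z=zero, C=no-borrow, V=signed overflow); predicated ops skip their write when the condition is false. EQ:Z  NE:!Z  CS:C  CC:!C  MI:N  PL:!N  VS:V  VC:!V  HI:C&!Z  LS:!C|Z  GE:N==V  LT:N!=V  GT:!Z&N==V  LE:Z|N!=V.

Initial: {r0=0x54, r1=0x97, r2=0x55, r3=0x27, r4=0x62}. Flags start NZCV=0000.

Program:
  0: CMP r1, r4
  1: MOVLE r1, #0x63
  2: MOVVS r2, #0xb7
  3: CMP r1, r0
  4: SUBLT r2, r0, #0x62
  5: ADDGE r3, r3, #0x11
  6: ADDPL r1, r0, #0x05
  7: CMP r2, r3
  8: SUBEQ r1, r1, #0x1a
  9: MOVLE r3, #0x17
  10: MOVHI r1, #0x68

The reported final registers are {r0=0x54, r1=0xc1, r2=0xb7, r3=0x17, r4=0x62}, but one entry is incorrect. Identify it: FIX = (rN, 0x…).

FIX = (r1, 0x68)

[0] flags=0011 → (cmp)
[1] flags=0011 LE?T → r1=0x63
[2] flags=0011 VS?T → r2=0xb7
[3] flags=0010 → (cmp)
[4] flags=0010 LT?F → skip
[5] flags=0010 GE?T → r3=0x38
[6] flags=0010 PL?T → r1=0x59
[7] flags=0011 → (cmp)
[8] flags=0011 EQ?F → skip
[9] flags=0011 LE?T → r3=0x17
[10] flags=0011 HI?T → r1=0x68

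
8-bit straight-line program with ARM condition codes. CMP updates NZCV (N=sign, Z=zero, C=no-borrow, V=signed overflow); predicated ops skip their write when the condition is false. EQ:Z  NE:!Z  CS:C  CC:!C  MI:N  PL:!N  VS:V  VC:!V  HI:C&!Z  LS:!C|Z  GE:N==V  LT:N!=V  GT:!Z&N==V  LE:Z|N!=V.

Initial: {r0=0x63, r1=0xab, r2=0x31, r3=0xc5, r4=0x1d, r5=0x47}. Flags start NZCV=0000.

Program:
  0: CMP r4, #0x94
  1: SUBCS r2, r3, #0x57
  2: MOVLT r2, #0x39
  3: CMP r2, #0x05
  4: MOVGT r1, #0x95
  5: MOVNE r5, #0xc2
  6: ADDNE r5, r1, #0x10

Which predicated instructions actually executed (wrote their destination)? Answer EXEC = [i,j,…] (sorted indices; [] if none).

[0] flags=1001 → (cmp)
[1] flags=1001 CS?F → skip
[2] flags=1001 LT?F → skip
[3] flags=0010 → (cmp)
[4] flags=0010 GT?T → r1=0x95
[5] flags=0010 NE?T → r5=0xc2
[6] flags=0010 NE?T → r5=0xa5

EXEC = [4,5,6]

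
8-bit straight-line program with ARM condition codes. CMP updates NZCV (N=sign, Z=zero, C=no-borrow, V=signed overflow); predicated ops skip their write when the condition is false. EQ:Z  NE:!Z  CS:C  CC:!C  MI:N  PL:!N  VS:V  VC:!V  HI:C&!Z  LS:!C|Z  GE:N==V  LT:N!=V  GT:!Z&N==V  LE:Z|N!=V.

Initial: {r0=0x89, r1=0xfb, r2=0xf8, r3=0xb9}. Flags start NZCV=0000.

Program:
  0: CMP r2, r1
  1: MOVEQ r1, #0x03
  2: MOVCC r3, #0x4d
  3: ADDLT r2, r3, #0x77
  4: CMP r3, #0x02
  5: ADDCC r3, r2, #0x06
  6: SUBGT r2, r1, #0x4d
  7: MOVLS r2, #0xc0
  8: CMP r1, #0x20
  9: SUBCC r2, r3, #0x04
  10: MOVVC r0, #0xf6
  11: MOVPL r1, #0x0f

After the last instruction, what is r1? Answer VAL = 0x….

[0] flags=1000 → (cmp)
[1] flags=1000 EQ?F → skip
[2] flags=1000 CC?T → r3=0x4d
[3] flags=1000 LT?T → r2=0xc4
[4] flags=0010 → (cmp)
[5] flags=0010 CC?F → skip
[6] flags=0010 GT?T → r2=0xae
[7] flags=0010 LS?F → skip
[8] flags=1010 → (cmp)
[9] flags=1010 CC?F → skip
[10] flags=1010 VC?T → r0=0xf6
[11] flags=1010 PL?F → skip

VAL = 0xfb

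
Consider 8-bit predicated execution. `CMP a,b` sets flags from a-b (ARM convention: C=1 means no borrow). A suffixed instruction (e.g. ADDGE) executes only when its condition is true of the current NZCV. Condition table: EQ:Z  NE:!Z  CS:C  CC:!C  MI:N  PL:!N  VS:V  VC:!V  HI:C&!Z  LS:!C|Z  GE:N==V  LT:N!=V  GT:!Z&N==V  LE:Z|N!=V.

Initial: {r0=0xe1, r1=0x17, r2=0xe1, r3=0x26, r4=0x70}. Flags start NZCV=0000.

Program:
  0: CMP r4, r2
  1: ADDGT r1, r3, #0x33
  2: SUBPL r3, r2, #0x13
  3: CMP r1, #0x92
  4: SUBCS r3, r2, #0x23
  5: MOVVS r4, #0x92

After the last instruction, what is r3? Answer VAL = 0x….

VAL = 0x26

0: ✓ CMP  NZCV=1001
1: ✓ ADDGT  r1←0x59
2: · SUBPL
3: ✓ CMP  NZCV=1001
4: · SUBCS
5: ✓ MOVVS  r4←0x92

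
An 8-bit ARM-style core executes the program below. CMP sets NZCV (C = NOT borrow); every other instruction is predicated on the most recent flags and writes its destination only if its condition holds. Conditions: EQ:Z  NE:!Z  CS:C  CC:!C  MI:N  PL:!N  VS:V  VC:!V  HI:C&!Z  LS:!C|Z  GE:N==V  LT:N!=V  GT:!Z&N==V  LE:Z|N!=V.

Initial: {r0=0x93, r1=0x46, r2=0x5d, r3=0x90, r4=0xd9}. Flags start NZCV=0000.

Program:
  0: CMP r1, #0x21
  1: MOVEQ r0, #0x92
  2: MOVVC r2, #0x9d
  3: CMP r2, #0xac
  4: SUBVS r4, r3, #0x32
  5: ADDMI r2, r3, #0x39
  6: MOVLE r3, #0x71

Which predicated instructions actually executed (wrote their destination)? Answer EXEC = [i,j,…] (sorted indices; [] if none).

EXEC = [2,5,6]

0: ✓ CMP  NZCV=0010
1: · MOVEQ
2: ✓ MOVVC  r2←0x9d
3: ✓ CMP  NZCV=1000
4: · SUBVS
5: ✓ ADDMI  r2←0xc9
6: ✓ MOVLE  r3←0x71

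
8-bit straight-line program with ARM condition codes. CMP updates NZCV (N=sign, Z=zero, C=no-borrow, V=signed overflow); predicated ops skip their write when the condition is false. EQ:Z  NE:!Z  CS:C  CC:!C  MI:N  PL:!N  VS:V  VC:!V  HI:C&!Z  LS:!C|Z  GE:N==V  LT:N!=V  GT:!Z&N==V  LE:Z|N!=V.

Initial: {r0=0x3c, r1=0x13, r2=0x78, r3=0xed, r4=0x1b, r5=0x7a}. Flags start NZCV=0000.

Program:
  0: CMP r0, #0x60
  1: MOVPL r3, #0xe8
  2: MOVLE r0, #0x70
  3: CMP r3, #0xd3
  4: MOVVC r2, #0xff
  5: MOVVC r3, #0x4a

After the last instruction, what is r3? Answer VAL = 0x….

0: ✓ CMP  NZCV=1000
1: · MOVPL
2: ✓ MOVLE  r0←0x70
3: ✓ CMP  NZCV=0010
4: ✓ MOVVC  r2←0xff
5: ✓ MOVVC  r3←0x4a

VAL = 0x4a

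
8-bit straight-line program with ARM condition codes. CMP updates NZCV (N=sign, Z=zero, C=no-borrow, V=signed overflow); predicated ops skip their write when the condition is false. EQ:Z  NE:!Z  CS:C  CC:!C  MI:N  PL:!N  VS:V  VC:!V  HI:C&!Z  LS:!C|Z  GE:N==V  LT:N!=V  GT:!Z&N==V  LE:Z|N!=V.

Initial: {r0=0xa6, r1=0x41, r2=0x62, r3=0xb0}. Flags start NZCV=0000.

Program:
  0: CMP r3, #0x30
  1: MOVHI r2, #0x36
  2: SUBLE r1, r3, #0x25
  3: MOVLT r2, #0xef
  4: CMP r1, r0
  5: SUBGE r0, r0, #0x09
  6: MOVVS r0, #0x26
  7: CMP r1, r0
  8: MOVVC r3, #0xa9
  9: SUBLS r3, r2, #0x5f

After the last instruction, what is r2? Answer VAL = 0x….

VAL = 0xef

0: ✓ CMP  NZCV=1010
1: ✓ MOVHI  r2←0x36
2: ✓ SUBLE  r1←0x8b
3: ✓ MOVLT  r2←0xef
4: ✓ CMP  NZCV=1000
5: · SUBGE
6: · MOVVS
7: ✓ CMP  NZCV=1000
8: ✓ MOVVC  r3←0xa9
9: ✓ SUBLS  r3←0x90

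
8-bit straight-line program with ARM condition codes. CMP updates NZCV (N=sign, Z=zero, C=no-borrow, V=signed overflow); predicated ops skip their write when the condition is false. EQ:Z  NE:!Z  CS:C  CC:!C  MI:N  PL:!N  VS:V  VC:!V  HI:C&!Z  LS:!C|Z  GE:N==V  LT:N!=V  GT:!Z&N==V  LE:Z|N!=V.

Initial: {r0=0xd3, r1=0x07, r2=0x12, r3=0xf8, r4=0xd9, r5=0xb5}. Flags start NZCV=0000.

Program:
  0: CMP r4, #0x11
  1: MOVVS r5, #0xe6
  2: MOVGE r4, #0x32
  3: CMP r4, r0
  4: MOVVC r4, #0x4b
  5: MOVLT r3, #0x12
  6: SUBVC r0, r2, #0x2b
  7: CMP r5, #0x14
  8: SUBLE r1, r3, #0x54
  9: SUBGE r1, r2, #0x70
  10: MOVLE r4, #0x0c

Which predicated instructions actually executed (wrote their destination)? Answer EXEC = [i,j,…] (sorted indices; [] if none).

EXEC = [4,6,8,10]

0: ✓ CMP  NZCV=1010
1: · MOVVS
2: · MOVGE
3: ✓ CMP  NZCV=0010
4: ✓ MOVVC  r4←0x4b
5: · MOVLT
6: ✓ SUBVC  r0←0xe7
7: ✓ CMP  NZCV=1010
8: ✓ SUBLE  r1←0xa4
9: · SUBGE
10: ✓ MOVLE  r4←0x0c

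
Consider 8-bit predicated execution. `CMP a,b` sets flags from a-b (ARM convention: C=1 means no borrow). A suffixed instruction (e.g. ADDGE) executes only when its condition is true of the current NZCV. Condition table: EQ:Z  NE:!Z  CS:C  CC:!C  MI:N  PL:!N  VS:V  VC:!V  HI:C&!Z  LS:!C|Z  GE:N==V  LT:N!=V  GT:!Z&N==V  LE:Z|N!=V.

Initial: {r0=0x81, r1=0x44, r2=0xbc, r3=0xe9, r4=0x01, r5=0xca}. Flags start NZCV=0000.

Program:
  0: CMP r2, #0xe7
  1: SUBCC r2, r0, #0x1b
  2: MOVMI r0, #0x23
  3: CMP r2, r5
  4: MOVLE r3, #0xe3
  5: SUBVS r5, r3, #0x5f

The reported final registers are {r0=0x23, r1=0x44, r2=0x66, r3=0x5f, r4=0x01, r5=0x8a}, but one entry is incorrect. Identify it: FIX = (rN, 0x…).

0: ✓ CMP  NZCV=1000
1: ✓ SUBCC  r2←0x66
2: ✓ MOVMI  r0←0x23
3: ✓ CMP  NZCV=1001
4: · MOVLE
5: ✓ SUBVS  r5←0x8a

FIX = (r3, 0xe9)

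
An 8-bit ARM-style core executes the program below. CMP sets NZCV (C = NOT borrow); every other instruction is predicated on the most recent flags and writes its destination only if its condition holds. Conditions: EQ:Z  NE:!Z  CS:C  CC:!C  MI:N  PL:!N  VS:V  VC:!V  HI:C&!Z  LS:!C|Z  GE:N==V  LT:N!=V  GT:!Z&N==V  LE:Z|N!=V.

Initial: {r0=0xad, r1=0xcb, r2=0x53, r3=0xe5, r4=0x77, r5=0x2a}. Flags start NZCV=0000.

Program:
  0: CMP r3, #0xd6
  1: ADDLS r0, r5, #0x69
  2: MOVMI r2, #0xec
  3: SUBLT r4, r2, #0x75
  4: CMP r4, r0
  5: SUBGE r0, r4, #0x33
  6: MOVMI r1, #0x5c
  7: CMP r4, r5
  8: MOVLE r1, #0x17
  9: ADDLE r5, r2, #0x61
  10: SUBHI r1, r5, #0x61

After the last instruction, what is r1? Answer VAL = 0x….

VAL = 0xc9

0: ✓ CMP  NZCV=0010
1: · ADDLS
2: · MOVMI
3: · SUBLT
4: ✓ CMP  NZCV=1001
5: ✓ SUBGE  r0←0x44
6: ✓ MOVMI  r1←0x5c
7: ✓ CMP  NZCV=0010
8: · MOVLE
9: · ADDLE
10: ✓ SUBHI  r1←0xc9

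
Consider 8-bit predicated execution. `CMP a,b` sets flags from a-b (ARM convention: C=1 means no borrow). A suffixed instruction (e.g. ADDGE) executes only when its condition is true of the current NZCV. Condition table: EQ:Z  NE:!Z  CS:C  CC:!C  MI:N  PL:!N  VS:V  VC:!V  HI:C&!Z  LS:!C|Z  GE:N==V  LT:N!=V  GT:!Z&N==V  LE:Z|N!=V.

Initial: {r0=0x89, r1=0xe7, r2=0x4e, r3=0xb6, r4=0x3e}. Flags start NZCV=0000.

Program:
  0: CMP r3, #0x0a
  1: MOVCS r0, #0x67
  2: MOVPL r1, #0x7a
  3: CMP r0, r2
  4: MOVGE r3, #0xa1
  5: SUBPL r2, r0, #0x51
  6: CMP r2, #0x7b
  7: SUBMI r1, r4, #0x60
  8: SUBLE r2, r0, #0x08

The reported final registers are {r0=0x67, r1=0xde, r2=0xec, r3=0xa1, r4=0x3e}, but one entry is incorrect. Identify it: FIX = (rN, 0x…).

FIX = (r2, 0x5f)

0: ✓ CMP  NZCV=1010
1: ✓ MOVCS  r0←0x67
2: · MOVPL
3: ✓ CMP  NZCV=0010
4: ✓ MOVGE  r3←0xa1
5: ✓ SUBPL  r2←0x16
6: ✓ CMP  NZCV=1000
7: ✓ SUBMI  r1←0xde
8: ✓ SUBLE  r2←0x5f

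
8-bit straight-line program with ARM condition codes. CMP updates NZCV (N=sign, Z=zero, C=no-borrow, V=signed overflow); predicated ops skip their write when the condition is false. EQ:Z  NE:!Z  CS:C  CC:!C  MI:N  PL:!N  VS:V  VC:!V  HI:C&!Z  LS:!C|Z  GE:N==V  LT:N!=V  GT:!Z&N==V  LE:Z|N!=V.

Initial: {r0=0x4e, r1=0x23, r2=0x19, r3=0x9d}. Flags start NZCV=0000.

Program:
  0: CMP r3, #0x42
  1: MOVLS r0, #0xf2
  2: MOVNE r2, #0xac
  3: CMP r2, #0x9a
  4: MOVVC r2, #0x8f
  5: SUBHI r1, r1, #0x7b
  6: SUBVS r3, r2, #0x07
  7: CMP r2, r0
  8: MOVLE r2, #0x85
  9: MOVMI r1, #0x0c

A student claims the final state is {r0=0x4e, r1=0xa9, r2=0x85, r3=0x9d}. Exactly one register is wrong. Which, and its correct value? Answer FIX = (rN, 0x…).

FIX = (r1, 0xa8)

0: ✓ CMP  NZCV=0011
1: · MOVLS
2: ✓ MOVNE  r2←0xac
3: ✓ CMP  NZCV=0010
4: ✓ MOVVC  r2←0x8f
5: ✓ SUBHI  r1←0xa8
6: · SUBVS
7: ✓ CMP  NZCV=0011
8: ✓ MOVLE  r2←0x85
9: · MOVMI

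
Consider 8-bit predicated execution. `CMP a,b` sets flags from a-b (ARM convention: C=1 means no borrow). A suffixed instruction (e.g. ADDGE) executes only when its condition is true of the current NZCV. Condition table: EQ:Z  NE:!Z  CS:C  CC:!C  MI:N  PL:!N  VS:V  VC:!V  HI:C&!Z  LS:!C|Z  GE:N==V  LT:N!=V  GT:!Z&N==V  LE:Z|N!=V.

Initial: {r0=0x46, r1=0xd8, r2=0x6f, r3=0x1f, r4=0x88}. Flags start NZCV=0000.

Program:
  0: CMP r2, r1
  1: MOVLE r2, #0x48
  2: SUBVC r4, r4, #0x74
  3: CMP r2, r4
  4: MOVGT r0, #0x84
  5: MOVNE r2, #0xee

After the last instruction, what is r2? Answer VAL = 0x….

[0] flags=1001 → (cmp)
[1] flags=1001 LE?F → skip
[2] flags=1001 VC?F → skip
[3] flags=1001 → (cmp)
[4] flags=1001 GT?T → r0=0x84
[5] flags=1001 NE?T → r2=0xee

VAL = 0xee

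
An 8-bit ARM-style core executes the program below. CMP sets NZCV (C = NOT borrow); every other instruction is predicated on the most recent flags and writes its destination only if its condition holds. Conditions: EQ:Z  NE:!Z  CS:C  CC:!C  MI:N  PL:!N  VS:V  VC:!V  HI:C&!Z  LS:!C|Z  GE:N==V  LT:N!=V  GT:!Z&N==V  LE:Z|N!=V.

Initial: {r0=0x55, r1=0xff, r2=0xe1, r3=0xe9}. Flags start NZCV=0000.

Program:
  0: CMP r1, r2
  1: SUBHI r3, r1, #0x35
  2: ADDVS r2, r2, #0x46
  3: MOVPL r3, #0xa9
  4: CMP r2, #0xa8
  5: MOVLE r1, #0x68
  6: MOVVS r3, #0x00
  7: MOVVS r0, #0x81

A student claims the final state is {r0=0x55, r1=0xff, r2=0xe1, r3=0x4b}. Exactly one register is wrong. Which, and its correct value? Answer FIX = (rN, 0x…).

FIX = (r3, 0xa9)

0: ✓ CMP  NZCV=0010
1: ✓ SUBHI  r3←0xca
2: · ADDVS
3: ✓ MOVPL  r3←0xa9
4: ✓ CMP  NZCV=0010
5: · MOVLE
6: · MOVVS
7: · MOVVS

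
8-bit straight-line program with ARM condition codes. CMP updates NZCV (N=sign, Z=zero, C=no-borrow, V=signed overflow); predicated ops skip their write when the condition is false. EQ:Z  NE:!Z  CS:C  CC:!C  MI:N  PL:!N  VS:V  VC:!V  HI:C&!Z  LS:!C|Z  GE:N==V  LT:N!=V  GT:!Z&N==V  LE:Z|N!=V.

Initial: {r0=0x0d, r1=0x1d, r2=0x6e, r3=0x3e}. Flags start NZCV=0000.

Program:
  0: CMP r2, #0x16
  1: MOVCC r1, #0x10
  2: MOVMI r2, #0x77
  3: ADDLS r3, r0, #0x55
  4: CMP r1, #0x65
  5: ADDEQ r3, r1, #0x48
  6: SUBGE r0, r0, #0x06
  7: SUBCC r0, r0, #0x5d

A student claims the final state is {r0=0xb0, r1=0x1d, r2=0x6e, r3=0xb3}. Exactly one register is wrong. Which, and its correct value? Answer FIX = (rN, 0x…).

FIX = (r3, 0x3e)

[0] flags=0010 → (cmp)
[1] flags=0010 CC?F → skip
[2] flags=0010 MI?F → skip
[3] flags=0010 LS?F → skip
[4] flags=1000 → (cmp)
[5] flags=1000 EQ?F → skip
[6] flags=1000 GE?F → skip
[7] flags=1000 CC?T → r0=0xb0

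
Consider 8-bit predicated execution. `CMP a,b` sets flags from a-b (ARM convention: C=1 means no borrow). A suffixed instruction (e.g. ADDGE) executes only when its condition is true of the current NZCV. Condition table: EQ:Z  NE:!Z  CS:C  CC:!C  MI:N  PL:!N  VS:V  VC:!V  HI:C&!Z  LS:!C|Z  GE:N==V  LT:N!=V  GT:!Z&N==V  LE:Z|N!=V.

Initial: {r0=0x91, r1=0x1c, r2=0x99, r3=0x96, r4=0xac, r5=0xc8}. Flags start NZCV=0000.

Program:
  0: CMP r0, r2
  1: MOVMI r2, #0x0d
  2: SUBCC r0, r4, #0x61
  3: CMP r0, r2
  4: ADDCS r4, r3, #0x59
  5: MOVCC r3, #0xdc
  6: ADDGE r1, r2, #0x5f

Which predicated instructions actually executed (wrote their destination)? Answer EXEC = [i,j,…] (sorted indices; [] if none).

0: ✓ CMP  NZCV=1000
1: ✓ MOVMI  r2←0x0d
2: ✓ SUBCC  r0←0x4b
3: ✓ CMP  NZCV=0010
4: ✓ ADDCS  r4←0xef
5: · MOVCC
6: ✓ ADDGE  r1←0x6c

EXEC = [1,2,4,6]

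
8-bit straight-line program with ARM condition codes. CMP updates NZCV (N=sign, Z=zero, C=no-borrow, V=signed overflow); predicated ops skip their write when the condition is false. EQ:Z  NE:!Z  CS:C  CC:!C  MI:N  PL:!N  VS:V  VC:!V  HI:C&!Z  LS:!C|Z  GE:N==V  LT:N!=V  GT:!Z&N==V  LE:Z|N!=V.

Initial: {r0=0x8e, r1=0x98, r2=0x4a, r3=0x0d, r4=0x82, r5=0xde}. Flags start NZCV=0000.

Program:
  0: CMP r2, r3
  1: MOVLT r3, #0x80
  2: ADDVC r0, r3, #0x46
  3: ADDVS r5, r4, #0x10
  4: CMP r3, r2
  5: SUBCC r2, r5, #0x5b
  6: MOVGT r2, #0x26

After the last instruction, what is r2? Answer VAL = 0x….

[0] flags=0010 → (cmp)
[1] flags=0010 LT?F → skip
[2] flags=0010 VC?T → r0=0x53
[3] flags=0010 VS?F → skip
[4] flags=1000 → (cmp)
[5] flags=1000 CC?T → r2=0x83
[6] flags=1000 GT?F → skip

VAL = 0x83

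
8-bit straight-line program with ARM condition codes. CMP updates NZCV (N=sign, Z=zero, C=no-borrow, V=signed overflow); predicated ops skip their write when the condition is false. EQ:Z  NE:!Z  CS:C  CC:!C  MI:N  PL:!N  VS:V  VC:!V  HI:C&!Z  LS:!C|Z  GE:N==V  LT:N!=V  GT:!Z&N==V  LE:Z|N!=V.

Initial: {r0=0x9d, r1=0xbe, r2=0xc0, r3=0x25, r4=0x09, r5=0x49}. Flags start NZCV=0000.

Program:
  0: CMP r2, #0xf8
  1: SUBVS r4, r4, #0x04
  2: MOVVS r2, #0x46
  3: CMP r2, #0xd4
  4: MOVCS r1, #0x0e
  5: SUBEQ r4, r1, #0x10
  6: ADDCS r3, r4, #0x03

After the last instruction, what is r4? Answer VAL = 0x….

VAL = 0x09

0: ✓ CMP  NZCV=1000
1: · SUBVS
2: · MOVVS
3: ✓ CMP  NZCV=1000
4: · MOVCS
5: · SUBEQ
6: · ADDCS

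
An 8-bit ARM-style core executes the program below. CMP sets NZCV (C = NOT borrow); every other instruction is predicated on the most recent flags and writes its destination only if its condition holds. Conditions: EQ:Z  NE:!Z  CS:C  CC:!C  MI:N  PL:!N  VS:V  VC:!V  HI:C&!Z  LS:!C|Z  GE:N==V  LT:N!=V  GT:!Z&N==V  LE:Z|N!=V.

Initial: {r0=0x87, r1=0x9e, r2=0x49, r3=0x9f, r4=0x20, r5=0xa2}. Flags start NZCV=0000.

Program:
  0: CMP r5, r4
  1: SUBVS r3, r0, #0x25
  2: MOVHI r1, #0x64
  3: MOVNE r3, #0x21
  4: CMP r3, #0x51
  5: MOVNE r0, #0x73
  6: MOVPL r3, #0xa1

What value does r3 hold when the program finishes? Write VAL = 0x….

0: ✓ CMP  NZCV=1010
1: · SUBVS
2: ✓ MOVHI  r1←0x64
3: ✓ MOVNE  r3←0x21
4: ✓ CMP  NZCV=1000
5: ✓ MOVNE  r0←0x73
6: · MOVPL

VAL = 0x21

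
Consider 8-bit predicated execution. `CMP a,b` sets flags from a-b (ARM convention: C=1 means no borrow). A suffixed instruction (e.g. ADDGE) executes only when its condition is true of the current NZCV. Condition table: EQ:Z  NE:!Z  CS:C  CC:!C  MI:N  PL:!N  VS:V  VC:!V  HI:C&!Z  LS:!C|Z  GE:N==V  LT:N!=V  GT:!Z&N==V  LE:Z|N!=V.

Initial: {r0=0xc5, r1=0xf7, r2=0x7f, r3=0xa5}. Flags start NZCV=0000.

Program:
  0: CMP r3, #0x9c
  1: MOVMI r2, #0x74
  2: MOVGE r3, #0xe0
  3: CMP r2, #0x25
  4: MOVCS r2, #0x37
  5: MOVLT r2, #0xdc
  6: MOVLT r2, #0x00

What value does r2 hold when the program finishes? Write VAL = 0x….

VAL = 0x37

0: ✓ CMP  NZCV=0010
1: · MOVMI
2: ✓ MOVGE  r3←0xe0
3: ✓ CMP  NZCV=0010
4: ✓ MOVCS  r2←0x37
5: · MOVLT
6: · MOVLT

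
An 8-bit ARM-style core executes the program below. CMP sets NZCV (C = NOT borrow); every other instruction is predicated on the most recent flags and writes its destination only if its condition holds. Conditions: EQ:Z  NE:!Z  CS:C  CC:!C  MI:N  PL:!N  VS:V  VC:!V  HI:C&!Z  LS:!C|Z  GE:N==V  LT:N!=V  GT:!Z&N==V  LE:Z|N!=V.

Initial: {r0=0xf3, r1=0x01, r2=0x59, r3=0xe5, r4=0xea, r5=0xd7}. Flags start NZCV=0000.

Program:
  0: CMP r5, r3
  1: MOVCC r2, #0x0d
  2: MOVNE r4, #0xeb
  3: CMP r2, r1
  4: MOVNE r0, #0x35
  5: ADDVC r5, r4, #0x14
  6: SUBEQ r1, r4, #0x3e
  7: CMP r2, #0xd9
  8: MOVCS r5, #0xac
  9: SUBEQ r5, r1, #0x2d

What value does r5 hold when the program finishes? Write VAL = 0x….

[0] flags=1000 → (cmp)
[1] flags=1000 CC?T → r2=0x0d
[2] flags=1000 NE?T → r4=0xeb
[3] flags=0010 → (cmp)
[4] flags=0010 NE?T → r0=0x35
[5] flags=0010 VC?T → r5=0xff
[6] flags=0010 EQ?F → skip
[7] flags=0000 → (cmp)
[8] flags=0000 CS?F → skip
[9] flags=0000 EQ?F → skip

VAL = 0xff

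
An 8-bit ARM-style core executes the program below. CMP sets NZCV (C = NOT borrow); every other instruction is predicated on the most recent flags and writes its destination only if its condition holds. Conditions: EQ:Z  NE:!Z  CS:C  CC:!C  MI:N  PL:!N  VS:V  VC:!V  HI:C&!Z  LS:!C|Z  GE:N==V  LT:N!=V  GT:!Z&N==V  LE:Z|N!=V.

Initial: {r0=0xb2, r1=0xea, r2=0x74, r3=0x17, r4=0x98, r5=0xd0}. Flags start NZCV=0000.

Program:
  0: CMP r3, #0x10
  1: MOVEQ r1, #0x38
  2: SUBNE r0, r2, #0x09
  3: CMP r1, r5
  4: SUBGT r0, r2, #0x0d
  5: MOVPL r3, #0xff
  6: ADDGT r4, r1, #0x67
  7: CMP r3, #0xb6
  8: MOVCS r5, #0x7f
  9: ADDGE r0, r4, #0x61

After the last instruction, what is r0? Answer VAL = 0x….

VAL = 0xb2

0: ✓ CMP  NZCV=0010
1: · MOVEQ
2: ✓ SUBNE  r0←0x6b
3: ✓ CMP  NZCV=0010
4: ✓ SUBGT  r0←0x67
5: ✓ MOVPL  r3←0xff
6: ✓ ADDGT  r4←0x51
7: ✓ CMP  NZCV=0010
8: ✓ MOVCS  r5←0x7f
9: ✓ ADDGE  r0←0xb2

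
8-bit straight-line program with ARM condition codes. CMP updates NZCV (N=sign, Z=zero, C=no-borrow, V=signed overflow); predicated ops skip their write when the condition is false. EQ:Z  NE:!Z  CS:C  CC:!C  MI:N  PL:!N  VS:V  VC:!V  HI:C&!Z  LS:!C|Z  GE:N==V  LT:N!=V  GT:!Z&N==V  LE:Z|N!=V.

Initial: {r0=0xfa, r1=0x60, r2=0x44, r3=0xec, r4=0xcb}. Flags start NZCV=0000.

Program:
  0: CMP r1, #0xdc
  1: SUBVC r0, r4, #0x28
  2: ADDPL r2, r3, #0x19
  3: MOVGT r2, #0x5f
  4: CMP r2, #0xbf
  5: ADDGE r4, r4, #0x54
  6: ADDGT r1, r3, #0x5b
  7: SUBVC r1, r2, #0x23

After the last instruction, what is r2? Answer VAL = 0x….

[0] flags=1001 → (cmp)
[1] flags=1001 VC?F → skip
[2] flags=1001 PL?F → skip
[3] flags=1001 GT?T → r2=0x5f
[4] flags=1001 → (cmp)
[5] flags=1001 GE?T → r4=0x1f
[6] flags=1001 GT?T → r1=0x47
[7] flags=1001 VC?F → skip

VAL = 0x5f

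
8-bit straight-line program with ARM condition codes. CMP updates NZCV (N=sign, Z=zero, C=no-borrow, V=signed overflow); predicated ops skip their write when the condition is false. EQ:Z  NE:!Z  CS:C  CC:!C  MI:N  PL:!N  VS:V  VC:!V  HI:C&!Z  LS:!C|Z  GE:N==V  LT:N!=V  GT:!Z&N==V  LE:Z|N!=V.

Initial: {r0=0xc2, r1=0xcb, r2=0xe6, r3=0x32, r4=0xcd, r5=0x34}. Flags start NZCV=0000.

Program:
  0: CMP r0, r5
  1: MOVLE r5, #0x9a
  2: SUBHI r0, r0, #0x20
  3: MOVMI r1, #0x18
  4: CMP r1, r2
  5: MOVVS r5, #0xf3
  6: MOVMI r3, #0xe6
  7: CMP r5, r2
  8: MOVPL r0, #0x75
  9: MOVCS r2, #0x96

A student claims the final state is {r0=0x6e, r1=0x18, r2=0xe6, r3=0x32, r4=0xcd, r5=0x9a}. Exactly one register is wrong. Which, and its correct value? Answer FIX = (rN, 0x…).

0: ✓ CMP  NZCV=1010
1: ✓ MOVLE  r5←0x9a
2: ✓ SUBHI  r0←0xa2
3: ✓ MOVMI  r1←0x18
4: ✓ CMP  NZCV=0000
5: · MOVVS
6: · MOVMI
7: ✓ CMP  NZCV=1000
8: · MOVPL
9: · MOVCS

FIX = (r0, 0xa2)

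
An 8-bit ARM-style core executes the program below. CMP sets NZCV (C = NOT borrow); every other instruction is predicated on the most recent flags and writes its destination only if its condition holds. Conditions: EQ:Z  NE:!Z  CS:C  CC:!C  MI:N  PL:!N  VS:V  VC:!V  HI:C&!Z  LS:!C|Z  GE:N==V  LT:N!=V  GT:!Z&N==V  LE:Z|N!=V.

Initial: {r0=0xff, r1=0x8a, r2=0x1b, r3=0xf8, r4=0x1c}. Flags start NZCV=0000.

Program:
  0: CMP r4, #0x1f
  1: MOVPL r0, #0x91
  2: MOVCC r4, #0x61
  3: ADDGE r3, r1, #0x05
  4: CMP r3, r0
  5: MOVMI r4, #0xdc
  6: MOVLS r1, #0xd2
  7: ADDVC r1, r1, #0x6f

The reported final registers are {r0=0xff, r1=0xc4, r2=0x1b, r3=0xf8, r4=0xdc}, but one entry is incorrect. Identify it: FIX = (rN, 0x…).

FIX = (r1, 0x41)

[0] flags=1000 → (cmp)
[1] flags=1000 PL?F → skip
[2] flags=1000 CC?T → r4=0x61
[3] flags=1000 GE?F → skip
[4] flags=1000 → (cmp)
[5] flags=1000 MI?T → r4=0xdc
[6] flags=1000 LS?T → r1=0xd2
[7] flags=1000 VC?T → r1=0x41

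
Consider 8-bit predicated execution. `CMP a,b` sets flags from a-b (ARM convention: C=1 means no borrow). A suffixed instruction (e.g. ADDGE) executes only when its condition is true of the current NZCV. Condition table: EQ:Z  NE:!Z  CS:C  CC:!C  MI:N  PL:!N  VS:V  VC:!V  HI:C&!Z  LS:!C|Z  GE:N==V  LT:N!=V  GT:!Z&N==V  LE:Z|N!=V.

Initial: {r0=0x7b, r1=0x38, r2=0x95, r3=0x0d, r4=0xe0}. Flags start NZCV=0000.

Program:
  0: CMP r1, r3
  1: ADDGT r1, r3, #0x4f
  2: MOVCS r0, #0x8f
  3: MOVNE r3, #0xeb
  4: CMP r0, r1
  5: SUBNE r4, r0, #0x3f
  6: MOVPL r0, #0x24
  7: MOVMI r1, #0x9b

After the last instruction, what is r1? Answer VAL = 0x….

0: ✓ CMP  NZCV=0010
1: ✓ ADDGT  r1←0x5c
2: ✓ MOVCS  r0←0x8f
3: ✓ MOVNE  r3←0xeb
4: ✓ CMP  NZCV=0011
5: ✓ SUBNE  r4←0x50
6: ✓ MOVPL  r0←0x24
7: · MOVMI

VAL = 0x5c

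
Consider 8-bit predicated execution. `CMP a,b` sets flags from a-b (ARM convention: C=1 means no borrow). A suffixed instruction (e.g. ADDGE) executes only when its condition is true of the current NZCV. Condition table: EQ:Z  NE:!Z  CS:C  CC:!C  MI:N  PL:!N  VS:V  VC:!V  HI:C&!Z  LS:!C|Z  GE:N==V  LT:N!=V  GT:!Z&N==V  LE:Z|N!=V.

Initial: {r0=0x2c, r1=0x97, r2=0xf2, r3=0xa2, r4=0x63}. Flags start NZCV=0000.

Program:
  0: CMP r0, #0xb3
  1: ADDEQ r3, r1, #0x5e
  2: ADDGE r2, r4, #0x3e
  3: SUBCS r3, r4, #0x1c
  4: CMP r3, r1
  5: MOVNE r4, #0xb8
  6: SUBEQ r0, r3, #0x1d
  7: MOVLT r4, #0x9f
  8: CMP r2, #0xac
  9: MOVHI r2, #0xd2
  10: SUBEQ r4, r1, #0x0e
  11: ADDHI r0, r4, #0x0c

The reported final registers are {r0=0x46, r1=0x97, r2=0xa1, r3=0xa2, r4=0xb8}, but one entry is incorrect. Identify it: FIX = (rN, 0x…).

FIX = (r0, 0x2c)

[0] flags=0000 → (cmp)
[1] flags=0000 EQ?F → skip
[2] flags=0000 GE?T → r2=0xa1
[3] flags=0000 CS?F → skip
[4] flags=0010 → (cmp)
[5] flags=0010 NE?T → r4=0xb8
[6] flags=0010 EQ?F → skip
[7] flags=0010 LT?F → skip
[8] flags=1000 → (cmp)
[9] flags=1000 HI?F → skip
[10] flags=1000 EQ?F → skip
[11] flags=1000 HI?F → skip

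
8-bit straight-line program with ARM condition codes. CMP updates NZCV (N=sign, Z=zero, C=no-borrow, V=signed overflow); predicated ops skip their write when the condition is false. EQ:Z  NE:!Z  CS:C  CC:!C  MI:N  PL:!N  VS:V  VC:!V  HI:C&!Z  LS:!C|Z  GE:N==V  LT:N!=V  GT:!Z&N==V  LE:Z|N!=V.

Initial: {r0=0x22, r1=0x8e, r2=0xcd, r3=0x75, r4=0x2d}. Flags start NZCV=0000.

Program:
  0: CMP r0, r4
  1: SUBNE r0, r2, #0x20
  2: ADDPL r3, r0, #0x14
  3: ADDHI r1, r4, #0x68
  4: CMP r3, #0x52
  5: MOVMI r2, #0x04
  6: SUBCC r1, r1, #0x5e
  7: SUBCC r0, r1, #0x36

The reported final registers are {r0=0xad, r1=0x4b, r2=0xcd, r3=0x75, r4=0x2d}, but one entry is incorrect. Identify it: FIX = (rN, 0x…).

FIX = (r1, 0x8e)

[0] flags=1000 → (cmp)
[1] flags=1000 NE?T → r0=0xad
[2] flags=1000 PL?F → skip
[3] flags=1000 HI?F → skip
[4] flags=0010 → (cmp)
[5] flags=0010 MI?F → skip
[6] flags=0010 CC?F → skip
[7] flags=0010 CC?F → skip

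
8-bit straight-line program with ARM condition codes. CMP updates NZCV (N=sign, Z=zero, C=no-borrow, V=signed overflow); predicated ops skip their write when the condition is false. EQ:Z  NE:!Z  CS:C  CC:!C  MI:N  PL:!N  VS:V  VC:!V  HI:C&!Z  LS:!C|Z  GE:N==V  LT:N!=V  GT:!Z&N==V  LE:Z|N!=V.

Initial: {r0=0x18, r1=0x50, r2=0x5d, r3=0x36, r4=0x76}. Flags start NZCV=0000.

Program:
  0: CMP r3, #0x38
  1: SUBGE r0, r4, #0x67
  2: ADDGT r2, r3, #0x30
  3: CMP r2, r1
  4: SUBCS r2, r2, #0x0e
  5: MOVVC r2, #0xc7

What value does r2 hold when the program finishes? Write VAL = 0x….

[0] flags=1000 → (cmp)
[1] flags=1000 GE?F → skip
[2] flags=1000 GT?F → skip
[3] flags=0010 → (cmp)
[4] flags=0010 CS?T → r2=0x4f
[5] flags=0010 VC?T → r2=0xc7

VAL = 0xc7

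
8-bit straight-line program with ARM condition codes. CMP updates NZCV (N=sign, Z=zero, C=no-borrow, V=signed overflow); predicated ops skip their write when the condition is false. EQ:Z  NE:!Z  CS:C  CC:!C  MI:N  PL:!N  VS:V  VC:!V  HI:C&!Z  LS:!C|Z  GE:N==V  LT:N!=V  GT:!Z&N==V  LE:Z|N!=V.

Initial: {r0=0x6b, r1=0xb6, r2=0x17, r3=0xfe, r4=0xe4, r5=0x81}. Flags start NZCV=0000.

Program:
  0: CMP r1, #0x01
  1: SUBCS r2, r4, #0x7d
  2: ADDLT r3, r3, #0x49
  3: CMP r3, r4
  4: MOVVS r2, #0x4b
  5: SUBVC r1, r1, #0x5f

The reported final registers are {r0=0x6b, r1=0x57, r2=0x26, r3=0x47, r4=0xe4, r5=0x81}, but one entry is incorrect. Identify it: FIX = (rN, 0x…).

0: ✓ CMP  NZCV=1010
1: ✓ SUBCS  r2←0x67
2: ✓ ADDLT  r3←0x47
3: ✓ CMP  NZCV=0000
4: · MOVVS
5: ✓ SUBVC  r1←0x57

FIX = (r2, 0x67)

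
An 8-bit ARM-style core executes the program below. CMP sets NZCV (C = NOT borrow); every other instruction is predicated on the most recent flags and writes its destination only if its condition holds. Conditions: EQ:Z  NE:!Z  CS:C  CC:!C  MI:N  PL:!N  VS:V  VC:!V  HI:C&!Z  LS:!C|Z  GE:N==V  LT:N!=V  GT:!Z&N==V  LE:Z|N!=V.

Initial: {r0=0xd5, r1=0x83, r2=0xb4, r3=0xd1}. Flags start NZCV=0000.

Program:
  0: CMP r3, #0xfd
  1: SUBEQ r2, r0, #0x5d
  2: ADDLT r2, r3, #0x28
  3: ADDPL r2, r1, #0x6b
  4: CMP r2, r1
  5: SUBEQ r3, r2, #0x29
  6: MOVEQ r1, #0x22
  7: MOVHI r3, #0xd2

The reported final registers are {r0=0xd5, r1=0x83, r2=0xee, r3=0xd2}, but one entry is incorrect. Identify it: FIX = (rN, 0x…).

[0] flags=1000 → (cmp)
[1] flags=1000 EQ?F → skip
[2] flags=1000 LT?T → r2=0xf9
[3] flags=1000 PL?F → skip
[4] flags=0010 → (cmp)
[5] flags=0010 EQ?F → skip
[6] flags=0010 EQ?F → skip
[7] flags=0010 HI?T → r3=0xd2

FIX = (r2, 0xf9)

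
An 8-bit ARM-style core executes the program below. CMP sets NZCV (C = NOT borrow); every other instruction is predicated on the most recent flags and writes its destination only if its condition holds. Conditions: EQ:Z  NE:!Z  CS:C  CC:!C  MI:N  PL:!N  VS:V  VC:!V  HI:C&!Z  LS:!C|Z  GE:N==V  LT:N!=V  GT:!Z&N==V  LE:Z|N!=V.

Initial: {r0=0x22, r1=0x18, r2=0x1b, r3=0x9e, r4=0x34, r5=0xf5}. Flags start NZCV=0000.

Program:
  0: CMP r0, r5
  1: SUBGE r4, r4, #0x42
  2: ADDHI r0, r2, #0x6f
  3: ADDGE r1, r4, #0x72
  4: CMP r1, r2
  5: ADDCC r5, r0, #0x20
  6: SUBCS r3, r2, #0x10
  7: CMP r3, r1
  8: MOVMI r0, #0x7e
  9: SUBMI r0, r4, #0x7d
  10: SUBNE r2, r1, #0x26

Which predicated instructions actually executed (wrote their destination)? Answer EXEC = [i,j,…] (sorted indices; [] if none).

EXEC = [1,3,6,8,9,10]

[0] flags=0000 → (cmp)
[1] flags=0000 GE?T → r4=0xf2
[2] flags=0000 HI?F → skip
[3] flags=0000 GE?T → r1=0x64
[4] flags=0010 → (cmp)
[5] flags=0010 CC?F → skip
[6] flags=0010 CS?T → r3=0x0b
[7] flags=1000 → (cmp)
[8] flags=1000 MI?T → r0=0x7e
[9] flags=1000 MI?T → r0=0x75
[10] flags=1000 NE?T → r2=0x3e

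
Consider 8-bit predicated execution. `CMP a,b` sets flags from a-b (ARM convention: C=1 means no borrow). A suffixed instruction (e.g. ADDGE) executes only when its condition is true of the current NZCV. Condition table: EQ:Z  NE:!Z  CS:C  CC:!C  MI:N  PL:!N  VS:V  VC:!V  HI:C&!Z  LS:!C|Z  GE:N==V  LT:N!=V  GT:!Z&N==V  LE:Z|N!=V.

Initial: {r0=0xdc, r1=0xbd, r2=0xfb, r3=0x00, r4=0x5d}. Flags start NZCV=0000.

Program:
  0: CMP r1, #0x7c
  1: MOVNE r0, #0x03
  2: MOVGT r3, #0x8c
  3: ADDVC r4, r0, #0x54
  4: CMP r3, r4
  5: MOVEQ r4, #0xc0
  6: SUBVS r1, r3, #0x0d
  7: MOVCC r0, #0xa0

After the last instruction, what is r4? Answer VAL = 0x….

[0] flags=0011 → (cmp)
[1] flags=0011 NE?T → r0=0x03
[2] flags=0011 GT?F → skip
[3] flags=0011 VC?F → skip
[4] flags=1000 → (cmp)
[5] flags=1000 EQ?F → skip
[6] flags=1000 VS?F → skip
[7] flags=1000 CC?T → r0=0xa0

VAL = 0x5d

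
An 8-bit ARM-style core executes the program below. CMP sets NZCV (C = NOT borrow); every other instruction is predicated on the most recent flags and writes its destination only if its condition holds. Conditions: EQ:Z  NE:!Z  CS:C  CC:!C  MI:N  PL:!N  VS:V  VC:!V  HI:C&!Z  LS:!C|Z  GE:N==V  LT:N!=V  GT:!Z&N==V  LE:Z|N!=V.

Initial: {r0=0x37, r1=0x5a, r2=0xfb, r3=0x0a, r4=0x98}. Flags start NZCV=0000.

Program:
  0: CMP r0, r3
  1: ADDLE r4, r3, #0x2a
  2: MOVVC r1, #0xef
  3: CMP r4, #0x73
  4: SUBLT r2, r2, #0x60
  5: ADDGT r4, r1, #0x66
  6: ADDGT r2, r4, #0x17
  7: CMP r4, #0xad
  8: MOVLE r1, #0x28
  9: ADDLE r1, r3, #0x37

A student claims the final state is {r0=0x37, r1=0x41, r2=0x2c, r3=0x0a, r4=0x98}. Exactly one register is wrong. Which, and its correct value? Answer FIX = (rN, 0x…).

[0] flags=0010 → (cmp)
[1] flags=0010 LE?F → skip
[2] flags=0010 VC?T → r1=0xef
[3] flags=0011 → (cmp)
[4] flags=0011 LT?T → r2=0x9b
[5] flags=0011 GT?F → skip
[6] flags=0011 GT?F → skip
[7] flags=1000 → (cmp)
[8] flags=1000 LE?T → r1=0x28
[9] flags=1000 LE?T → r1=0x41

FIX = (r2, 0x9b)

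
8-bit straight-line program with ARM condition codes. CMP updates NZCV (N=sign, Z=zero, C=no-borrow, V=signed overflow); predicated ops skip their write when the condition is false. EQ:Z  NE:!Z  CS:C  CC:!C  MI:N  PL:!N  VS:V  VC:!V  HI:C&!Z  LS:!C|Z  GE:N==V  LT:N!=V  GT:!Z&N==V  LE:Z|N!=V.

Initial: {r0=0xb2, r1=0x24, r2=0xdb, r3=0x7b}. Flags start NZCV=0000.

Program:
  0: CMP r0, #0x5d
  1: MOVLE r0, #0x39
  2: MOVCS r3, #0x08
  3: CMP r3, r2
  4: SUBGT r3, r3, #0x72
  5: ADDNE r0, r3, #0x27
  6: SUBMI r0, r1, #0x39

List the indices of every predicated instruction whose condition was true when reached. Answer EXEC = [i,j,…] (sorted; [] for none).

[0] flags=0011 → (cmp)
[1] flags=0011 LE?T → r0=0x39
[2] flags=0011 CS?T → r3=0x08
[3] flags=0000 → (cmp)
[4] flags=0000 GT?T → r3=0x96
[5] flags=0000 NE?T → r0=0xbd
[6] flags=0000 MI?F → skip

EXEC = [1,2,4,5]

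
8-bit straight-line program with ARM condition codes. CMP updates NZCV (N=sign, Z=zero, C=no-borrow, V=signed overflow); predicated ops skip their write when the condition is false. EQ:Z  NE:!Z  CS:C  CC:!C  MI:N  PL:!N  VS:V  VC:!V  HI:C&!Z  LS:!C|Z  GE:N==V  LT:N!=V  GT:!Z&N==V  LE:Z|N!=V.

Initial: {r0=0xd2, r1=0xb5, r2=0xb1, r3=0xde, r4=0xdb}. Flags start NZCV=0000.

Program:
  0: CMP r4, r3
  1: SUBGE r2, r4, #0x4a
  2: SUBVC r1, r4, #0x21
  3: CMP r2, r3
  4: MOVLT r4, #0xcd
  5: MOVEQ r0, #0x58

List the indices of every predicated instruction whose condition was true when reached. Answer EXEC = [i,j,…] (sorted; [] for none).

0: ✓ CMP  NZCV=1000
1: · SUBGE
2: ✓ SUBVC  r1←0xba
3: ✓ CMP  NZCV=1000
4: ✓ MOVLT  r4←0xcd
5: · MOVEQ

EXEC = [2,4]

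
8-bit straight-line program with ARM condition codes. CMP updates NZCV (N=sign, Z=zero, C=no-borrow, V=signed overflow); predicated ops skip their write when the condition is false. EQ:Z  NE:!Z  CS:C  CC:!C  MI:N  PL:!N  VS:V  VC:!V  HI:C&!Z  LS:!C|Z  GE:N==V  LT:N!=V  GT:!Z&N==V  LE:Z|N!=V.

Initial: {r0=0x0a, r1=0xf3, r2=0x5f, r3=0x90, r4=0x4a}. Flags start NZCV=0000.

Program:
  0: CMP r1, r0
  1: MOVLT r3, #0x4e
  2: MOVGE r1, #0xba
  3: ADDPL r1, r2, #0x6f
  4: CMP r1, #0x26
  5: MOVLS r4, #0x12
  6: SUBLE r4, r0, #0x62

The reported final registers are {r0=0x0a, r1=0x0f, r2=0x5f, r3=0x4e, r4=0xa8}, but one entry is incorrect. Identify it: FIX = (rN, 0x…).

FIX = (r1, 0xf3)

0: ✓ CMP  NZCV=1010
1: ✓ MOVLT  r3←0x4e
2: · MOVGE
3: · ADDPL
4: ✓ CMP  NZCV=1010
5: · MOVLS
6: ✓ SUBLE  r4←0xa8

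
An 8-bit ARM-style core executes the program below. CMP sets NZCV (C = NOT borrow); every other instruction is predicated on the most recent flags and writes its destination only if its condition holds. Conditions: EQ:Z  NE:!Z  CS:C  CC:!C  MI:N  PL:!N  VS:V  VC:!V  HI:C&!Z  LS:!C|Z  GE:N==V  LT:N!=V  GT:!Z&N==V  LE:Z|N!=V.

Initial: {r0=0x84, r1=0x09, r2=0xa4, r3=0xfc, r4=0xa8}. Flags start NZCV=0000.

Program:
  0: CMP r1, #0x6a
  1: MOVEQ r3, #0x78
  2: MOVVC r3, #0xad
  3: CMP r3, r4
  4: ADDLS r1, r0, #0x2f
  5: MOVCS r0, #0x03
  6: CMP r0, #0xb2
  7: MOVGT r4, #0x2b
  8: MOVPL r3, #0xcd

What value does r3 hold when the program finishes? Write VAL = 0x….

0: ✓ CMP  NZCV=1000
1: · MOVEQ
2: ✓ MOVVC  r3←0xad
3: ✓ CMP  NZCV=0010
4: · ADDLS
5: ✓ MOVCS  r0←0x03
6: ✓ CMP  NZCV=0000
7: ✓ MOVGT  r4←0x2b
8: ✓ MOVPL  r3←0xcd

VAL = 0xcd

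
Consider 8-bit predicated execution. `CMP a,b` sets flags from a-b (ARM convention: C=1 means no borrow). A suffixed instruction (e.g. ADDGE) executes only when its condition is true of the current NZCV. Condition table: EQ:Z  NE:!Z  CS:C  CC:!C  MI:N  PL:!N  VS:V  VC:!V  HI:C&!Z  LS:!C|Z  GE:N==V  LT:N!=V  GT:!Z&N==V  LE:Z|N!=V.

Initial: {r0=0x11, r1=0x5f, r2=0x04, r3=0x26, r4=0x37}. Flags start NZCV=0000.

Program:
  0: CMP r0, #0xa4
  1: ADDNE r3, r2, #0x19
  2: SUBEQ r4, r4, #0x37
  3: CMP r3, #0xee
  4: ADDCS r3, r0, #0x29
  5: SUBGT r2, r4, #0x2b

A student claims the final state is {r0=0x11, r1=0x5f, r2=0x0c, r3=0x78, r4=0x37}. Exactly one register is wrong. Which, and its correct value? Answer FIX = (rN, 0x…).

[0] flags=0000 → (cmp)
[1] flags=0000 NE?T → r3=0x1d
[2] flags=0000 EQ?F → skip
[3] flags=0000 → (cmp)
[4] flags=0000 CS?F → skip
[5] flags=0000 GT?T → r2=0x0c

FIX = (r3, 0x1d)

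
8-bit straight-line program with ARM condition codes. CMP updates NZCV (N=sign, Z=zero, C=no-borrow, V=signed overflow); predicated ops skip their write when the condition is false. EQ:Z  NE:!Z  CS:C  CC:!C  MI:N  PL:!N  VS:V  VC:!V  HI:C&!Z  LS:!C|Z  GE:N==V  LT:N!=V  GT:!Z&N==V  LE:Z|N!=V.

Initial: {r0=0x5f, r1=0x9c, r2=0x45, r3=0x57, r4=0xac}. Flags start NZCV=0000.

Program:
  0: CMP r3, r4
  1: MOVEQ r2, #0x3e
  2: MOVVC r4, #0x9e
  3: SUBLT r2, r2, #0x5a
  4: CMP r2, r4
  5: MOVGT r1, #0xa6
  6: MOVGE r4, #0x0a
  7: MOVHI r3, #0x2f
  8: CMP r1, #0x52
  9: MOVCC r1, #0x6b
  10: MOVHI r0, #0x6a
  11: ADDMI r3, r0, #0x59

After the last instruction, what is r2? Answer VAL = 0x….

VAL = 0x45

0: ✓ CMP  NZCV=1001
1: · MOVEQ
2: · MOVVC
3: · SUBLT
4: ✓ CMP  NZCV=1001
5: ✓ MOVGT  r1←0xa6
6: ✓ MOVGE  r4←0x0a
7: · MOVHI
8: ✓ CMP  NZCV=0011
9: · MOVCC
10: ✓ MOVHI  r0←0x6a
11: · ADDMI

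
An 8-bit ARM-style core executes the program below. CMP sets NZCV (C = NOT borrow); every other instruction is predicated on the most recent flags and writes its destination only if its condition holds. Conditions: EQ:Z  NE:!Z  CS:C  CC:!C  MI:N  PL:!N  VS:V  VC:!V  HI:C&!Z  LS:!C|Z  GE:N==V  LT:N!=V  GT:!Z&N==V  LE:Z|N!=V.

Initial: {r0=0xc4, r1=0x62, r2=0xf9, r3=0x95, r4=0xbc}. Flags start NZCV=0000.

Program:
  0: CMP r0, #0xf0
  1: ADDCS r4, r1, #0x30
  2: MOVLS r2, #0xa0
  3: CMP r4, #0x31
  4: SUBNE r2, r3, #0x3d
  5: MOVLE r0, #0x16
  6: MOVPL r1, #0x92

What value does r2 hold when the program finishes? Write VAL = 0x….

VAL = 0x58

[0] flags=1000 → (cmp)
[1] flags=1000 CS?F → skip
[2] flags=1000 LS?T → r2=0xa0
[3] flags=1010 → (cmp)
[4] flags=1010 NE?T → r2=0x58
[5] flags=1010 LE?T → r0=0x16
[6] flags=1010 PL?F → skip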